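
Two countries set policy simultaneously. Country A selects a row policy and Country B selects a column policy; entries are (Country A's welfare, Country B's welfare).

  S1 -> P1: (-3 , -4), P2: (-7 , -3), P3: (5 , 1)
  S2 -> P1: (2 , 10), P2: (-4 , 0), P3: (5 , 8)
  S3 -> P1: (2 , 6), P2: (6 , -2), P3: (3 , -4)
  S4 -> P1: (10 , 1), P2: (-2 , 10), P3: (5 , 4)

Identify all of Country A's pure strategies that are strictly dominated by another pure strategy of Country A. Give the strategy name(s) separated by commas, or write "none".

Nothing dominates S1: S2 at P3 (5=5); S3 at P3 (5>3); S4 at P3 (5=5).
S2 is not dominated — it holds its own against S1 at P1 (2>-3); S3 at P1 (2=2); S4 at P3 (5=5).
S3: no other strategy beats it everywhere (S1 at P1 (2>-3); S2 at P1 (2=2); S4 at P2 (6>-2)).
Nothing dominates S4: S1 at P1 (10>-3); S2 at P1 (10>2); S3 at P1 (10>2).

none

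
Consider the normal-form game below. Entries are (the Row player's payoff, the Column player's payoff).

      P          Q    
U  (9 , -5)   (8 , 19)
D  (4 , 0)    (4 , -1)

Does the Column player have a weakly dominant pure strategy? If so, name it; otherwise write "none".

none

P fails to dominate Q at U (-5<19).
Q fails to dominate P at D (-1<0).
No single strategy dominates all the others.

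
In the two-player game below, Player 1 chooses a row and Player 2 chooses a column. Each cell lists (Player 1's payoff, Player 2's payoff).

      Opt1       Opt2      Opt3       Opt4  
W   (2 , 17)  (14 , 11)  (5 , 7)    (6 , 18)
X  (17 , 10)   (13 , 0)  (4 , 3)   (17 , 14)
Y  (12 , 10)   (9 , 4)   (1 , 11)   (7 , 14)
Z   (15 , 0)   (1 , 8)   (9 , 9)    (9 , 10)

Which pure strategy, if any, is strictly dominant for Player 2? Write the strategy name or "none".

Opt4 vs Opt1: W: 18>17, X: 14>10, Y: 14>10, Z: 10>0.
Opt4 vs Opt2: W: 18>11, X: 14>0, Y: 14>4, Z: 10>8.
Opt4 vs Opt3: W: 18>7, X: 14>3, Y: 14>11, Z: 10>9.
Opt4 strictly beats every other strategy against every opponent action, so it is strictly dominant.

Opt4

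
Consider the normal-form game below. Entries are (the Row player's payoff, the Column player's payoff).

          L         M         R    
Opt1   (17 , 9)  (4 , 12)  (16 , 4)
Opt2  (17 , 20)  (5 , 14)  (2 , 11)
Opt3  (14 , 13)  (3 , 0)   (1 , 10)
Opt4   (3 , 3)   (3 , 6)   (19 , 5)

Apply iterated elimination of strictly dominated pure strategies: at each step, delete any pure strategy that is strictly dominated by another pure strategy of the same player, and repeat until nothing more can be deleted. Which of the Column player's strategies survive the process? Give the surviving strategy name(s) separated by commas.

L, M

The Row player's strategy Opt3 is strictly dominated by Opt1 (L: 17>14, M: 4>3, R: 16>1) and is removed.
The Column player's strategy R is strictly dominated by M (Opt1: 12>4, Opt2: 14>11, Opt4: 6>5) and is removed.
For the Row player, Opt1 strictly dominates Opt4 on the remaining columns (L: 17>3, M: 4>3); eliminate Opt4.
Among the remaining strategies, none is strictly dominated by another pure strategy of the same player, so the elimination stops.
Surviving strategies — the Row player: {Opt1, Opt2}; the Column player: {L, M}.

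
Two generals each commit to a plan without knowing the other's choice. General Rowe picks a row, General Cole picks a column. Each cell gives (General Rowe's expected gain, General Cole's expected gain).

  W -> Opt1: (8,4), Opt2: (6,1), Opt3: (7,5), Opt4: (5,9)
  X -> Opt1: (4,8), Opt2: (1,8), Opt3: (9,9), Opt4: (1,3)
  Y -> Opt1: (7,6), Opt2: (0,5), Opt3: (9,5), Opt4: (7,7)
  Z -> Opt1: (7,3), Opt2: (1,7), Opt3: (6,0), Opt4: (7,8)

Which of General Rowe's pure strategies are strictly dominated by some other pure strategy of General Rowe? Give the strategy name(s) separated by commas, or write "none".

none

Nothing dominates W: X at Opt1 (8>4); Y at Opt1 (8>7); Z at Opt1 (8>7).
X is not dominated — it holds its own against W at Opt3 (9>7); Y at Opt2 (1>0); Z at Opt2 (1=1).
Nothing dominates Y: W at Opt3 (9>7); X at Opt1 (7>4); Z at Opt1 (7=7).
Z is not dominated — it holds its own against W at Opt4 (7>5); X at Opt1 (7>4); Y at Opt1 (7=7).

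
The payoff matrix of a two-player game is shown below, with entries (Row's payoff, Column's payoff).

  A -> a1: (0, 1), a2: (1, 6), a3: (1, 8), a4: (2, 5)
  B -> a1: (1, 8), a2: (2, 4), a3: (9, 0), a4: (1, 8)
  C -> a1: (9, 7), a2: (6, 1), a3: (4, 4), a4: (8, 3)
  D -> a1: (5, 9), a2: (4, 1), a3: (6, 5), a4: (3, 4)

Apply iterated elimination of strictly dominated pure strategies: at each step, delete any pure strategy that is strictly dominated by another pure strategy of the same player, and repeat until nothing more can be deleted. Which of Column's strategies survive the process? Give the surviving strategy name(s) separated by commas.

Row A is eliminated: C beats it against every remaining column (a1: 9>0, a2: 6>1, a3: 4>1, a4: 8>2).
Column's strategy a2 is strictly dominated by a1 (B: 8>4, C: 7>1, D: 9>1) and is removed.
Column a3 is eliminated: a1 beats it against every remaining row (B: 8>0, C: 7>4, D: 9>5).
Row's strategy B is strictly dominated by C (a1: 9>1, a4: 8>1) and is removed.
Row's strategy D is strictly dominated by C (a1: 9>5, a4: 8>3) and is removed.
Column a4 is eliminated: a1 beats it against every remaining row (C: 7>3).
Among the remaining strategies, none is strictly dominated by another pure strategy of the same player, so the elimination stops.
Surviving strategies — Row: {C}; Column: {a1}.

a1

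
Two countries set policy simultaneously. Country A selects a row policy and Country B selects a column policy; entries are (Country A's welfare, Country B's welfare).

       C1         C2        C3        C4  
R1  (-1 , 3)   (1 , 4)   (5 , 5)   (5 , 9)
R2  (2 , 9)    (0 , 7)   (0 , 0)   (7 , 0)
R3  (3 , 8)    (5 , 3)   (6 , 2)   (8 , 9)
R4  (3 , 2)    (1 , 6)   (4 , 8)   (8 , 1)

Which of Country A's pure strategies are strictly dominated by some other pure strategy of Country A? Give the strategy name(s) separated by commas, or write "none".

R1, R2

R1 is strictly dominated by R3 (C1: 3>-1, C2: 5>1, C3: 6>5, C4: 8>5).
R3 strictly dominates R2 — C1: 3>2, C2: 5>0, C3: 6>0, C4: 8>7.
R3: no other strategy beats it everywhere (R1 at C1 (3>-1); R2 at C1 (3>2); R4 at C1 (3=3)).
Nothing dominates R4: R1 at C1 (3>-1); R2 at C1 (3>2); R3 at C1 (3=3).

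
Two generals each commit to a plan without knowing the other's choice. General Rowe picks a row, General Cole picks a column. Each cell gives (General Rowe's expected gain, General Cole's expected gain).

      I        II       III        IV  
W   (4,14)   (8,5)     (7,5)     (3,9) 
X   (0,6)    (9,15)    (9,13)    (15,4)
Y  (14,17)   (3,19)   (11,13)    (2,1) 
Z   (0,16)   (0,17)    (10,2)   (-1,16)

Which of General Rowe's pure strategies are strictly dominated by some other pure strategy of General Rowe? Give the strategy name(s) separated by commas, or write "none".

W is not dominated — it holds its own against X at I (4>0); Y at II (8>3); Z at I (4>0).
Nothing dominates X: W at II (9>8); Y at II (9>3); Z at I (0=0).
Y is not dominated — it holds its own against W at I (14>4); X at I (14>0); Z at I (14>0).
Y strictly dominates Z — I: 14>0, II: 3>0, III: 11>10, IV: 2>-1.

Z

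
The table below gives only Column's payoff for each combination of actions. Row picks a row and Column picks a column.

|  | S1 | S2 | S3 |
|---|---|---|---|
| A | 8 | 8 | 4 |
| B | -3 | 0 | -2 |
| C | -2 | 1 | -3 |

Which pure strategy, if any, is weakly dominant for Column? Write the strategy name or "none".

S2

S2 vs S1: A: 8=8, B: 0>-3, C: 1>-2.
S2 vs S3: A: 8>4, B: 0>-2, C: 1>-3.
S2 is at least as good as every other strategy against every opponent action, so it is weakly dominant.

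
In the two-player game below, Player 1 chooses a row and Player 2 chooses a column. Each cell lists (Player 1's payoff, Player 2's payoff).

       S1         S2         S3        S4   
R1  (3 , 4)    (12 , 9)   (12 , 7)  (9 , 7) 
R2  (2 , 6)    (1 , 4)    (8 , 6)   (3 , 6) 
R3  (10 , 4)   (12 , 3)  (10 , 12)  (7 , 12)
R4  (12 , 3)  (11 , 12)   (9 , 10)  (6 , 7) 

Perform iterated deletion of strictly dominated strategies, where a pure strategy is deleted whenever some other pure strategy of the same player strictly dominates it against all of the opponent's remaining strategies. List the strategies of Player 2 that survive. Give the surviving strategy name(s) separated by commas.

Player 1's strategy R2 is strictly dominated by R1 (S1: 3>2, S2: 12>1, S3: 12>8, S4: 9>3) and is removed.
Column S1 is eliminated: S3 beats it against every remaining row (R1: 7>4, R3: 12>4, R4: 10>3).
For Player 1, R1 strictly dominates R4 on the remaining columns (S2: 12>11, S3: 12>9, S4: 9>6); eliminate R4.
Among the remaining strategies, none is strictly dominated by another pure strategy of the same player, so the elimination stops.
Surviving strategies — Player 1: {R1, R3}; Player 2: {S2, S3, S4}.

S2, S3, S4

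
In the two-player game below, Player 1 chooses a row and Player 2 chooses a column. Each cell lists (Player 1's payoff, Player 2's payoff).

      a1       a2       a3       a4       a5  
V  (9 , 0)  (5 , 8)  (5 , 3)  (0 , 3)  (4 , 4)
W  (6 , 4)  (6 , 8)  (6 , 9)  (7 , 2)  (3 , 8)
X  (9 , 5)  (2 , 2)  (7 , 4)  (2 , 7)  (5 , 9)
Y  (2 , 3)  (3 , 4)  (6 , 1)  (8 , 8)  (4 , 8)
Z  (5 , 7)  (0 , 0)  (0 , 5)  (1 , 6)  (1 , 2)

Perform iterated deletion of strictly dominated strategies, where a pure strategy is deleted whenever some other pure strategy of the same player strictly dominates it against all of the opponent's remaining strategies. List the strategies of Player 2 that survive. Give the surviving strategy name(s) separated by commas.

a2, a3, a4, a5

For Player 1, W strictly dominates Z on the remaining columns (a1: 6>5, a2: 6>0, a3: 6>0, a4: 7>1, a5: 3>1); eliminate Z.
Column a1 is eliminated: a5 beats it against every remaining row (V: 4>0, W: 8>4, X: 9>5, Y: 8>3).
Among the remaining strategies, none is strictly dominated by another pure strategy of the same player, so the elimination stops.
Surviving strategies — Player 1: {V, W, X, Y}; Player 2: {a2, a3, a4, a5}.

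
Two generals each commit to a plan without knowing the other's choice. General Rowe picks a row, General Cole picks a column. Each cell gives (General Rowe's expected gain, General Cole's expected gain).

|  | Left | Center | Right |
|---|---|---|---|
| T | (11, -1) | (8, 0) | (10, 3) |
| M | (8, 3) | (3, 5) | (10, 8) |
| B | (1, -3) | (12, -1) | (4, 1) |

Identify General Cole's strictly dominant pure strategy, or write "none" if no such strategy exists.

Right vs Left: T: 3>-1, M: 8>3, B: 1>-3.
Right vs Center: T: 3>0, M: 8>5, B: 1>-1.
Right strictly beats every other strategy against every opponent action, so it is strictly dominant.

Right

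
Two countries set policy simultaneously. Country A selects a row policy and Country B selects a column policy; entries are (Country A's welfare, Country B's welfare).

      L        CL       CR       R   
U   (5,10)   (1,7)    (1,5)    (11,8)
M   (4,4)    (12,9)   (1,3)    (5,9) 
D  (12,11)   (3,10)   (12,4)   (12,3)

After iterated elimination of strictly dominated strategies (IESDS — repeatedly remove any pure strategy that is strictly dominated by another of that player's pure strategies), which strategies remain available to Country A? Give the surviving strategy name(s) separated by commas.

M, D

For Country A, D strictly dominates U on the remaining columns (L: 12>5, CL: 3>1, CR: 12>1, R: 12>11); eliminate U.
Country B's strategy CR is strictly dominated by L (M: 4>3, D: 11>4) and is removed.
Among the remaining strategies, none is strictly dominated by another pure strategy of the same player, so the elimination stops.
Surviving strategies — Country A: {M, D}; Country B: {L, CL, R}.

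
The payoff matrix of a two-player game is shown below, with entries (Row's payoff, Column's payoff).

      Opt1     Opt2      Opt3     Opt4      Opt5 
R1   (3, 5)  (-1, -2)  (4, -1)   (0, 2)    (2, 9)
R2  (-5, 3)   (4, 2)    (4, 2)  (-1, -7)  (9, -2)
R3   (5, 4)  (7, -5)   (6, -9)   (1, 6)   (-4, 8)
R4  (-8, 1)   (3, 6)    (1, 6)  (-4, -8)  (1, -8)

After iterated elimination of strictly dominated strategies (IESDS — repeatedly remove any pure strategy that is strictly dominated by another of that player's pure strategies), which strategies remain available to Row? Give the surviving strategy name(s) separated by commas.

R1, R2, R3

Row's strategy R4 is strictly dominated by R2 (Opt1: -5>-8, Opt2: 4>3, Opt3: 4>1, Opt4: -1>-4, Opt5: 9>1) and is removed.
For Column, Opt1 strictly dominates Opt2 on the remaining rows (R1: 5>-2, R2: 3>2, R3: 4>-5); eliminate Opt2.
Column Opt3 is eliminated: Opt1 beats it against every remaining row (R1: 5>-1, R2: 3>2, R3: 4>-9).
Column's strategy Opt4 is strictly dominated by Opt5 (R1: 9>2, R2: -2>-7, R3: 8>6) and is removed.
Among the remaining strategies, none is strictly dominated by another pure strategy of the same player, so the elimination stops.
Surviving strategies — Row: {R1, R2, R3}; Column: {Opt1, Opt5}.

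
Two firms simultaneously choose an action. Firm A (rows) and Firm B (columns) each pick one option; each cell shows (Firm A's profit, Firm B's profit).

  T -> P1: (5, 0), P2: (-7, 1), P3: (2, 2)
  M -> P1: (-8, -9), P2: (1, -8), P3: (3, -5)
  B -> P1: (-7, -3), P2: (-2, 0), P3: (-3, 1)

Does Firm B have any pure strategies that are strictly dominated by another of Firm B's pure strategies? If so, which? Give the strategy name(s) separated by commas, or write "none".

P1 is strictly dominated by P2 (T: 1>0, M: -8>-9, B: 0>-3).
P3 strictly dominates P2 — T: 2>1, M: -5>-8, B: 1>0.
P3: no other strategy beats it everywhere (P1 at T (2>0); P2 at T (2>1)).

P1, P2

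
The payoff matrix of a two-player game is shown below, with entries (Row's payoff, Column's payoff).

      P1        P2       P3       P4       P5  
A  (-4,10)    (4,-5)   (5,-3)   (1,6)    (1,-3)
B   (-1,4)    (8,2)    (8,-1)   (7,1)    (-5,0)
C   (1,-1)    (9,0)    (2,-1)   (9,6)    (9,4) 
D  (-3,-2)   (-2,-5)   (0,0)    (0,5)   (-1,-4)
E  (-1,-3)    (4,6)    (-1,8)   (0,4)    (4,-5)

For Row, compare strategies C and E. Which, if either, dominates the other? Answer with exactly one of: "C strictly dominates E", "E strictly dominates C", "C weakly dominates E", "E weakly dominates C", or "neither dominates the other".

C strictly dominates E

C's payoffs vs E's, by Column's action — P1: 1>-1, P2: 9>4, P3: 2>-1, P4: 9>0, P5: 9>4.
Every comparison favours C, so C strictly dominates E.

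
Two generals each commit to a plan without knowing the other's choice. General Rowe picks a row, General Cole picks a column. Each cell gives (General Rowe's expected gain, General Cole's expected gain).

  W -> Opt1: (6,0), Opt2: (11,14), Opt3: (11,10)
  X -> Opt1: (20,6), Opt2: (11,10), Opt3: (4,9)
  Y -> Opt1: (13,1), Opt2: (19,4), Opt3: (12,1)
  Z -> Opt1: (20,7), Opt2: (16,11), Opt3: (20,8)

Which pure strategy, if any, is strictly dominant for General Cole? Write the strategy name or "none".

Opt2 vs Opt1: W: 14>0, X: 10>6, Y: 4>1, Z: 11>7.
Opt2 vs Opt3: W: 14>10, X: 10>9, Y: 4>1, Z: 11>8.
Opt2 strictly beats every other strategy against every opponent action, so it is strictly dominant.

Opt2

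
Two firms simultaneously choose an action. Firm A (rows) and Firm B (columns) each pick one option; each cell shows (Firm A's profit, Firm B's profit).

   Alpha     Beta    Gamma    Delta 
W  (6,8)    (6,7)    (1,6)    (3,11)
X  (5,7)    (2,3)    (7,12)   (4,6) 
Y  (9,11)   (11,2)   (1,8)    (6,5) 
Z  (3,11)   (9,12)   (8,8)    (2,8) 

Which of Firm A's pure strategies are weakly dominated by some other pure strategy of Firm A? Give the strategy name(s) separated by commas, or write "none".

W is weakly dominated by Y (Alpha: 9>6, Beta: 11>6, Gamma: 1=1, Delta: 6>3).
Nothing dominates X: W at Gamma (7>1); Y at Gamma (7>1); Z at Alpha (5>3).
Y: no other strategy beats it everywhere (W at Alpha (9>6); X at Alpha (9>5); Z at Alpha (9>3)).
Z is not dominated — it holds its own against W at Beta (9>6); X at Beta (9>2); Y at Gamma (8>1).

W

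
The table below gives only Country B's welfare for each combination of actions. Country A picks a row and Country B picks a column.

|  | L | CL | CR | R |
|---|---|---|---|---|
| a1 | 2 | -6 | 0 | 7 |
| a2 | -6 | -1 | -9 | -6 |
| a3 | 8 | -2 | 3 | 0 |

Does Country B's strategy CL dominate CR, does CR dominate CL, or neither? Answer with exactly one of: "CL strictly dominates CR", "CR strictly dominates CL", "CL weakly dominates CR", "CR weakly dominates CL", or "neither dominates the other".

neither dominates the other

CL's payoffs vs CR's, by Country A's action — a1: -6<0, a2: -1>-9, a3: -2<3.
CL does better at a2 but worse at a1, a3; neither strategy dominates the other.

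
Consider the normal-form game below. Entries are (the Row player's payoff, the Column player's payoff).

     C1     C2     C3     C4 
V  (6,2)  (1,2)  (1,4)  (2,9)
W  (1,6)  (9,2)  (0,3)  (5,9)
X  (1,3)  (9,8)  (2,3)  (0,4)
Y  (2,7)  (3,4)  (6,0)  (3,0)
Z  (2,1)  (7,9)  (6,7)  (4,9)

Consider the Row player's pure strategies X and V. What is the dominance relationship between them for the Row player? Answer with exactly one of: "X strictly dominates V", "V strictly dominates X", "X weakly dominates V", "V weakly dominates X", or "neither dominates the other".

neither dominates the other

Compare X to V across each choice by the Column player: C1: 1<6, C2: 9>1, C3: 2>1, C4: 0<2.
X does better at C2, C3 but worse at C1, C4; neither strategy dominates the other.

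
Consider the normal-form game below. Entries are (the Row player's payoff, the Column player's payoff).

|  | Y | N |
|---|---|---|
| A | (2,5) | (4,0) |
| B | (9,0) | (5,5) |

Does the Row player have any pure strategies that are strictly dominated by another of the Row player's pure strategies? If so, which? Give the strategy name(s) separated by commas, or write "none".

A

A is strictly dominated by B (Y: 9>2, N: 5>4).
B is not dominated — it holds its own against A at Y (9>2).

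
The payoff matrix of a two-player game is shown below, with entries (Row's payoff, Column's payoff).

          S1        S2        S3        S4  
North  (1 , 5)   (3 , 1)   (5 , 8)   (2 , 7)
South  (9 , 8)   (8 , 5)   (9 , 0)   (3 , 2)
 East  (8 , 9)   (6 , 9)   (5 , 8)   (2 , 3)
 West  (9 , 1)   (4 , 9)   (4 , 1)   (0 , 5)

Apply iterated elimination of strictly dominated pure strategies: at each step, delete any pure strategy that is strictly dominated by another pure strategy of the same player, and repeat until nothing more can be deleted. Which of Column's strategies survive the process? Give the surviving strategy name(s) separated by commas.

S1, S2

For Row, South strictly dominates North on the remaining columns (S1: 9>1, S2: 8>3, S3: 9>5, S4: 3>2); eliminate North.
For Row, South strictly dominates East on the remaining columns (S1: 9>8, S2: 8>6, S3: 9>5, S4: 3>2); eliminate East.
Column S3 is eliminated: S2 beats it against every remaining row (South: 5>0, West: 9>1).
Column's strategy S4 is strictly dominated by S2 (South: 5>2, West: 9>5) and is removed.
Among the remaining strategies, none is strictly dominated by another pure strategy of the same player, so the elimination stops.
Surviving strategies — Row: {South, West}; Column: {S1, S2}.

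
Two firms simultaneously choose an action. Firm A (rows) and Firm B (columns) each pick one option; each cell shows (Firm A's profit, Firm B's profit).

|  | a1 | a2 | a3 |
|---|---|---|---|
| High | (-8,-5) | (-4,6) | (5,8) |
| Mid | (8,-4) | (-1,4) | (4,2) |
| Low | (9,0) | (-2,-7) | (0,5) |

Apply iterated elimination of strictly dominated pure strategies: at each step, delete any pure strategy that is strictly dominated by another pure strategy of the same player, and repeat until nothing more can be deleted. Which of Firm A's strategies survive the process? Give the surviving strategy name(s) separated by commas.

High, Mid

Firm B's strategy a1 is strictly dominated by a3 (High: 8>-5, Mid: 2>-4, Low: 5>0) and is removed.
Firm A's strategy Low is strictly dominated by Mid (a2: -1>-2, a3: 4>0) and is removed.
Among the remaining strategies, none is strictly dominated by another pure strategy of the same player, so the elimination stops.
Surviving strategies — Firm A: {High, Mid}; Firm B: {a2, a3}.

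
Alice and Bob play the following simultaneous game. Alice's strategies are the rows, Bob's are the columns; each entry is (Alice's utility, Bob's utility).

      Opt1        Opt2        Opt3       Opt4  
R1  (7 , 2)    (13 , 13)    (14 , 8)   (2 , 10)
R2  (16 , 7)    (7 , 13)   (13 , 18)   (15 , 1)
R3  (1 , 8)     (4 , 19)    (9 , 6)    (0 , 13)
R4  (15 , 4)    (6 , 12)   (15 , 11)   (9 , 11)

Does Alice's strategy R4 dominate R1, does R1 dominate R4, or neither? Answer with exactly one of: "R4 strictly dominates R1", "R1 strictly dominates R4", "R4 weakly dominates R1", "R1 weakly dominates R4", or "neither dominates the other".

Compare R4 to R1 across each choice by Bob: Opt1: 15>7, Opt2: 6<13, Opt3: 15>14, Opt4: 9>2.
R4 does better at Opt1, Opt3, Opt4 but worse at Opt2; neither strategy dominates the other.

neither dominates the other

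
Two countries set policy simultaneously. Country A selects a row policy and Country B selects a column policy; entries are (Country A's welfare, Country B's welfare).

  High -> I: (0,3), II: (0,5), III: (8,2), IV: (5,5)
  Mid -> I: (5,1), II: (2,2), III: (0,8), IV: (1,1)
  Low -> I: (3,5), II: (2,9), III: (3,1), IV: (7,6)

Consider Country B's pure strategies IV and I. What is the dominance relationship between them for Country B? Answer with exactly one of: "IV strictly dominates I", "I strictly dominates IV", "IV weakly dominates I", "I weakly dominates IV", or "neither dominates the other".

IV weakly dominates I

IV's payoffs vs I's, by Country A's action — High: 5>3, Mid: 1=1, Low: 6>5.
IV is at least as good everywhere and strictly better somewhere (tied only at Mid), so IV weakly but not strictly dominates I.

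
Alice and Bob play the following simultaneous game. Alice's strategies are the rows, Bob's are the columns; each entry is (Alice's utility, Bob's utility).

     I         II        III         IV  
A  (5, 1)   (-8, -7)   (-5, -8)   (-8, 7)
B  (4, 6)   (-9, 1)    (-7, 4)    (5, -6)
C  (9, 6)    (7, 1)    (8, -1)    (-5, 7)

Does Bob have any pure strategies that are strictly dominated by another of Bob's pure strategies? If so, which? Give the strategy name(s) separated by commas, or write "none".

II, III

Nothing dominates I: II at A (1>-7); III at A (1>-8); IV at B (6>-6).
I strictly dominates II — A: 1>-7, B: 6>1, C: 6>1.
I strictly dominates III — A: 1>-8, B: 6>4, C: 6>-1.
Nothing dominates IV: I at A (7>1); II at A (7>-7); III at A (7>-8).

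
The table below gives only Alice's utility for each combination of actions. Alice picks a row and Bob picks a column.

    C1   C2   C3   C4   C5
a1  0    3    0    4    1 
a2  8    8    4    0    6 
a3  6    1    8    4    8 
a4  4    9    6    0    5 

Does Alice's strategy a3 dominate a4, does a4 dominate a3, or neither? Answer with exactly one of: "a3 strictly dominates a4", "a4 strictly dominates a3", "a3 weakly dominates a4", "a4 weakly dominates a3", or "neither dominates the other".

neither dominates the other

Compare a3 to a4 across each choice by Bob: C1: 6>4, C2: 1<9, C3: 8>6, C4: 4>0, C5: 8>5.
a3 does better at C1, C3, C4, C5 but worse at C2; neither strategy dominates the other.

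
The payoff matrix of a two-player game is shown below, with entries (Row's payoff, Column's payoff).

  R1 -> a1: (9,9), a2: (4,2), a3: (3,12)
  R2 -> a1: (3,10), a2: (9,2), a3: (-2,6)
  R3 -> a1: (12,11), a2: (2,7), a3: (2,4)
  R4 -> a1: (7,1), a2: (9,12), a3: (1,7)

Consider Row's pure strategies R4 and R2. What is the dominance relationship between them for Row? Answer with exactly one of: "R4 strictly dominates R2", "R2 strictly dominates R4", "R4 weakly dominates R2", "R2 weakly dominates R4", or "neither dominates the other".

Compare R4 to R2 across every action of Column: a1: 7>3, a2: 9=9, a3: 1>-2.
R4 is at least as good everywhere and strictly better somewhere (tied only at a2), so R4 weakly but not strictly dominates R2.

R4 weakly dominates R2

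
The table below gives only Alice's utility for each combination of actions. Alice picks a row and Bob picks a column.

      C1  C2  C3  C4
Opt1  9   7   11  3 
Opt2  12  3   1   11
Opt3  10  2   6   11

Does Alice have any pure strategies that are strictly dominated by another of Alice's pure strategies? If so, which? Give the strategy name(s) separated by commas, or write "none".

none

Opt1 is not dominated — it holds its own against Opt2 at C2 (7>3); Opt3 at C2 (7>2).
Opt2 is not dominated — it holds its own against Opt1 at C1 (12>9); Opt3 at C1 (12>10).
Opt3: no other strategy beats it everywhere (Opt1 at C1 (10>9); Opt2 at C3 (6>1)).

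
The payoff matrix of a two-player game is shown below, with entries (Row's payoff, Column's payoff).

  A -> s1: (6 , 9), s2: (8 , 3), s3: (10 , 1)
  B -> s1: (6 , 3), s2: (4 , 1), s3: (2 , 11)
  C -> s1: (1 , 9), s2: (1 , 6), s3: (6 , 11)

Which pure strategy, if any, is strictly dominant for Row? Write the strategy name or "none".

none

A fails to dominate B at s1 (6=6).
B fails to dominate A at s1 (6=6).
C fails to dominate A at s1 (1<6).
No single strategy dominates all the others.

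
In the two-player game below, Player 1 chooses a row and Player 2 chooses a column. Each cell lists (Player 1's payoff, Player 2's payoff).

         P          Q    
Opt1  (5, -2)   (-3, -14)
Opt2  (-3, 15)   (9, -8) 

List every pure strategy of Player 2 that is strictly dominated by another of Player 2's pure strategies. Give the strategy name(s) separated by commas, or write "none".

Q

P: no other strategy beats it everywhere (Q at Opt1 (-2>-14)).
Q is strictly dominated by P (Opt1: -2>-14, Opt2: 15>-8).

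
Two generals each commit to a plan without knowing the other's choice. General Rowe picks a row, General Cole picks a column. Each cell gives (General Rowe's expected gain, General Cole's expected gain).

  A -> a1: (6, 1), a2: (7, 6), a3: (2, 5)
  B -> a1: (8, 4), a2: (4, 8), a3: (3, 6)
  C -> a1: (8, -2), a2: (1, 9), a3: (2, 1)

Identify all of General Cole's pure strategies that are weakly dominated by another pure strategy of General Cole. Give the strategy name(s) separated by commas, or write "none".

a1, a3

a1 is weakly dominated by a2 (A: 6>1, B: 8>4, C: 9>-2).
a2 is not dominated — it holds its own against a1 at A (6>1); a3 at A (6>5).
a2 weakly dominates a3 — A: 6>5, B: 8>6, C: 9>1.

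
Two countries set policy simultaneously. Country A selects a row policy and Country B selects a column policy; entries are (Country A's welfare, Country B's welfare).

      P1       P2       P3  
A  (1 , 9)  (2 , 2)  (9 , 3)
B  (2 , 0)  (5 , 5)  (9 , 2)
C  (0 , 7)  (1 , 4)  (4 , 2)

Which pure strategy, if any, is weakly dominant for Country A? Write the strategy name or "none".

B

B vs A: P1: 2>1, P2: 5>2, P3: 9=9.
B vs C: P1: 2>0, P2: 5>1, P3: 9>4.
B is at least as good as every other strategy against every opponent action, so it is weakly dominant.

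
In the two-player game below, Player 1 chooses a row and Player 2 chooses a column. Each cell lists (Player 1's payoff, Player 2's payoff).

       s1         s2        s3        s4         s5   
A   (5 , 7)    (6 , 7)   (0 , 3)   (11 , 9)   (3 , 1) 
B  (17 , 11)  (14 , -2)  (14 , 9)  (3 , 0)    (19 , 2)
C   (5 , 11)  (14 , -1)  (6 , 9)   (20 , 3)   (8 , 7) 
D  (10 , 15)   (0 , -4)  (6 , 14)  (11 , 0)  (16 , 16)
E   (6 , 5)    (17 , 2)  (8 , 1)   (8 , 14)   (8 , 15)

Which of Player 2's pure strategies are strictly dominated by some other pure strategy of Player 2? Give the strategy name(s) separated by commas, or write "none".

s2, s3

s1 is not dominated — it holds its own against s2 at A (7=7); s3 at A (7>3); s4 at B (11>0); s5 at A (7>1).
s4 strictly dominates s2 — A: 9>7, B: 0>-2, C: 3>-1, D: 0>-4, E: 14>2.
s3: dominated, since s1 does at least as well everywhere (A: 7>3, B: 11>9, C: 11>9, D: 15>14, E: 5>1).
Nothing dominates s4: s1 at A (9>7); s2 at A (9>7); s3 at A (9>3); s5 at A (9>1).
s5: no other strategy beats it everywhere (s1 at D (16>15); s2 at B (2>-2); s3 at D (16>14); s4 at B (2>0)).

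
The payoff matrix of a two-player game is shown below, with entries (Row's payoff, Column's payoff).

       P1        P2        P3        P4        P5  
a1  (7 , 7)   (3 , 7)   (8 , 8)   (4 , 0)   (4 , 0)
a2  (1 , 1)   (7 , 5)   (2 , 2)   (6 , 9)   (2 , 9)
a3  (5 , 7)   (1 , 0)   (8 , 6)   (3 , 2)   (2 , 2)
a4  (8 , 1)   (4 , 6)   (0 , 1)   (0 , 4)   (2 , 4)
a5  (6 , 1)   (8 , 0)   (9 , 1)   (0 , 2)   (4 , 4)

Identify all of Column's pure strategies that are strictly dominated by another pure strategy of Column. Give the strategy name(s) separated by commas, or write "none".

none

P1 is not dominated — it holds its own against P2 at a1 (7=7); P3 at a3 (7>6); P4 at a1 (7>0); P5 at a1 (7>0).
P2 is not dominated — it holds its own against P1 at a1 (7=7); P3 at a2 (5>2); P4 at a1 (7>0); P5 at a1 (7>0).
P3: no other strategy beats it everywhere (P1 at a1 (8>7); P2 at a1 (8>7); P4 at a1 (8>0); P5 at a1 (8>0)).
P4: no other strategy beats it everywhere (P1 at a2 (9>1); P2 at a2 (9>5); P3 at a2 (9>2); P5 at a1 (0=0)).
Nothing dominates P5: P1 at a2 (9>1); P2 at a2 (9>5); P3 at a2 (9>2); P4 at a1 (0=0).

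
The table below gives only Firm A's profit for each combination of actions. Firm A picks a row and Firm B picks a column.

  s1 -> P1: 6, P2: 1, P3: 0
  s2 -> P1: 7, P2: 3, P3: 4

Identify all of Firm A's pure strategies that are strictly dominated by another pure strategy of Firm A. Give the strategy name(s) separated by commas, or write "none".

s1 is strictly dominated by s2 (P1: 7>6, P2: 3>1, P3: 4>0).
s2: no other strategy beats it everywhere (s1 at P1 (7>6)).

s1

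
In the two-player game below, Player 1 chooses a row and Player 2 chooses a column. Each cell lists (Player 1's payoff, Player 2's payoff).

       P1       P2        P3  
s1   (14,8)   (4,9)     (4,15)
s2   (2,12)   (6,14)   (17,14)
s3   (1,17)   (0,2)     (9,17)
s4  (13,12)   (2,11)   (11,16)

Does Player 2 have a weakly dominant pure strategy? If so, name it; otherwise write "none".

P3

P3 vs P1: s1: 15>8, s2: 14>12, s3: 17=17, s4: 16>12.
P3 vs P2: s1: 15>9, s2: 14=14, s3: 17>2, s4: 16>11.
P3 is at least as good as every other strategy against every opponent action, so it is weakly dominant.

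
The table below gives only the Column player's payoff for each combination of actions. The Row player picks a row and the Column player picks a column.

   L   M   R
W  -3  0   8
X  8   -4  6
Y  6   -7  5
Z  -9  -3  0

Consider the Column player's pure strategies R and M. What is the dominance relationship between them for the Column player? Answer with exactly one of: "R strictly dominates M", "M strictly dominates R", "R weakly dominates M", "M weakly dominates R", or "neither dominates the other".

Compare R to M across each choice by the Row player: W: 8>0, X: 6>-4, Y: 5>-7, Z: 0>-3.
R gives a strictly higher payoff against each choice by the Row player, so R strictly dominates M.

R strictly dominates M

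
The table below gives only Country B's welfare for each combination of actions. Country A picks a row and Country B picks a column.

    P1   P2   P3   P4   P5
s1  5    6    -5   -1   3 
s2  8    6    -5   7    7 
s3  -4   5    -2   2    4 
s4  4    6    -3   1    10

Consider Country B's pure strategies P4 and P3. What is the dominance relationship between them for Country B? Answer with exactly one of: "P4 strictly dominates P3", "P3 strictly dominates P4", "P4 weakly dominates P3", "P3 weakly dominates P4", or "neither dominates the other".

P4's payoffs vs P3's, by Country A's action — s1: -1>-5, s2: 7>-5, s3: 2>-2, s4: 1>-3.
Every comparison favours P4, so P4 strictly dominates P3.

P4 strictly dominates P3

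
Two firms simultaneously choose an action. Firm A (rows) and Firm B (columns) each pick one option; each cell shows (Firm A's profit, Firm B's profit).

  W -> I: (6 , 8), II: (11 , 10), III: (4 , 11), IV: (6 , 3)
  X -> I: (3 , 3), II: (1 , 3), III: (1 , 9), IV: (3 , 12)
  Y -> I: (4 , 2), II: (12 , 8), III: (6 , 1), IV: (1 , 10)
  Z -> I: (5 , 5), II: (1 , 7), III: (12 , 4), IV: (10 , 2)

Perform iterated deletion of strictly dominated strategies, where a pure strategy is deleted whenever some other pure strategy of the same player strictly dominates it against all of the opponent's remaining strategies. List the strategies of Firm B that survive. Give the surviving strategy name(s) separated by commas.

For Firm A, W strictly dominates X on the remaining columns (I: 6>3, II: 11>1, III: 4>1, IV: 6>3); eliminate X.
Column I is eliminated: II beats it against every remaining row (W: 10>8, Y: 8>2, Z: 7>5).
Among the remaining strategies, none is strictly dominated by another pure strategy of the same player, so the elimination stops.
Surviving strategies — Firm A: {W, Y, Z}; Firm B: {II, III, IV}.

II, III, IV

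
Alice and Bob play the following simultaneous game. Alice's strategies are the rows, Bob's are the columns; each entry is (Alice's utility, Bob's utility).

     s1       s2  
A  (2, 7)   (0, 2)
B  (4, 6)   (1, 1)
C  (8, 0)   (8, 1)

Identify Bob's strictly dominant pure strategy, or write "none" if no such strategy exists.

s1 fails to dominate s2 at C (0<1).
s2 fails to dominate s1 at A (2<7).
No single strategy dominates all the others.

none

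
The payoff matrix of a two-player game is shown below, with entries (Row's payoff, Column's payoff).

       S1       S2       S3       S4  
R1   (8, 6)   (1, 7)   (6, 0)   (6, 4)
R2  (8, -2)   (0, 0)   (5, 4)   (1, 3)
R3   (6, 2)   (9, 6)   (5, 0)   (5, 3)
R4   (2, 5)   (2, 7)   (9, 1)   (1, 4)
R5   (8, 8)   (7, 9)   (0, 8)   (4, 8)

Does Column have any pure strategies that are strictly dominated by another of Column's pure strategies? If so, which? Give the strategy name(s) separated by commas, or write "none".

S1

S1: dominated, since S2 does at least as well everywhere (R1: 7>6, R2: 0>-2, R3: 6>2, R4: 7>5, R5: 9>8).
Nothing dominates S2: S1 at R1 (7>6); S3 at R1 (7>0); S4 at R1 (7>4).
S3: no other strategy beats it everywhere (S1 at R2 (4>-2); S2 at R2 (4>0); S4 at R2 (4>3)).
Nothing dominates S4: S1 at R2 (3>-2); S2 at R2 (3>0); S3 at R1 (4>0).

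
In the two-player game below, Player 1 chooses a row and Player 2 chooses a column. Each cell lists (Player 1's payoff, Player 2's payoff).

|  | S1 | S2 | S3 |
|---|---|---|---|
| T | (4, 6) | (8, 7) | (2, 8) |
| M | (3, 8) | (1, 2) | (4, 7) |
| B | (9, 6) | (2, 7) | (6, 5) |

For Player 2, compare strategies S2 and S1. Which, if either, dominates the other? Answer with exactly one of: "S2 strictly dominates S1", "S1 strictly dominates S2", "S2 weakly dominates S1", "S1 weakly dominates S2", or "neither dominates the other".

neither dominates the other

Compare S2 to S1 across every action of Player 1: T: 7>6, M: 2<8, B: 7>6.
S2 does better at T, B but worse at M; neither strategy dominates the other.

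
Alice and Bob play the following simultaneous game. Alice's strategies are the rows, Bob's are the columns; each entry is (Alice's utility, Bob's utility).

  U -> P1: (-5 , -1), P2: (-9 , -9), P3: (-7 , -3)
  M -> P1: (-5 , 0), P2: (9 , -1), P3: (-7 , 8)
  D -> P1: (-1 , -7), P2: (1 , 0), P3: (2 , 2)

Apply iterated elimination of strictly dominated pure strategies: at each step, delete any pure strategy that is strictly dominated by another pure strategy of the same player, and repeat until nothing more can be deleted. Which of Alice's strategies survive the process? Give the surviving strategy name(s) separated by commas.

D

For Alice, D strictly dominates U on the remaining columns (P1: -1>-5, P2: 1>-9, P3: 2>-7); eliminate U.
For Bob, P3 strictly dominates P1 on the remaining rows (M: 8>0, D: 2>-7); eliminate P1.
Bob's strategy P2 is strictly dominated by P3 (M: 8>-1, D: 2>0) and is removed.
Alice's strategy M is strictly dominated by D (P3: 2>-7) and is removed.
Among the remaining strategies, none is strictly dominated by another pure strategy of the same player, so the elimination stops.
Surviving strategies — Alice: {D}; Bob: {P3}.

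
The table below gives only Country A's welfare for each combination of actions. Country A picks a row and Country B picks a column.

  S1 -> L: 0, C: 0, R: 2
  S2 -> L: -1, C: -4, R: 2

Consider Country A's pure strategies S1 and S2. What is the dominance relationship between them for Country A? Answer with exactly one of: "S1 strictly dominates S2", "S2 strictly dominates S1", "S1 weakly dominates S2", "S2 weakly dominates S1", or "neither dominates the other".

S1 weakly dominates S2

Compare S1 to S2 across each choice by Country B: L: 0>-1, C: 0>-4, R: 2=2.
S1 is at least as good everywhere and strictly better somewhere (tied only at R), so S1 weakly but not strictly dominates S2.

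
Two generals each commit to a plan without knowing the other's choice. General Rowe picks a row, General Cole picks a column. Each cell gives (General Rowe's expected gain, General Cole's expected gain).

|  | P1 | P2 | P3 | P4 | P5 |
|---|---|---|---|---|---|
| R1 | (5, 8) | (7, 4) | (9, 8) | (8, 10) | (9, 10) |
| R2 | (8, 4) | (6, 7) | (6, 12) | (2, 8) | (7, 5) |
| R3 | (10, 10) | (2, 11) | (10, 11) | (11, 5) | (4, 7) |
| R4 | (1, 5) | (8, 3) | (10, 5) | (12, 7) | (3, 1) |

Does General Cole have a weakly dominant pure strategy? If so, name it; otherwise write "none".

none

P1 fails to dominate P2 at R2 (4<7).
P2 fails to dominate P1 at R1 (4<8).
P3 fails to dominate P4 at R1 (8<10).
P4 fails to dominate P1 at R3 (5<10).
P5 fails to dominate P1 at R3 (7<10).
No single strategy dominates all the others.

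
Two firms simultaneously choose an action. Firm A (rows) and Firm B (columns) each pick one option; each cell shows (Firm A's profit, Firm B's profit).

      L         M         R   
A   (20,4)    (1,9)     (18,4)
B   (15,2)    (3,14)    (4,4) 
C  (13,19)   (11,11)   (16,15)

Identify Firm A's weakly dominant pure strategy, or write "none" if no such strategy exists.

none

A fails to dominate B at M (1<3).
B fails to dominate A at L (15<20).
C fails to dominate A at L (13<20).
No single strategy dominates all the others.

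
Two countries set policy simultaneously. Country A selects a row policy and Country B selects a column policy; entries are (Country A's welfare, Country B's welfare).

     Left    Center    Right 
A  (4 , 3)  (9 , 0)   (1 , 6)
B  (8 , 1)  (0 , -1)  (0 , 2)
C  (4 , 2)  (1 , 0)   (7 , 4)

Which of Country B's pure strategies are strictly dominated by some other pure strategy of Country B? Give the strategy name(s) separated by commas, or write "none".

Left, Center

Right strictly dominates Left — A: 6>3, B: 2>1, C: 4>2.
Left strictly dominates Center — A: 3>0, B: 1>-1, C: 2>0.
Nothing dominates Right: Left at A (6>3); Center at A (6>0).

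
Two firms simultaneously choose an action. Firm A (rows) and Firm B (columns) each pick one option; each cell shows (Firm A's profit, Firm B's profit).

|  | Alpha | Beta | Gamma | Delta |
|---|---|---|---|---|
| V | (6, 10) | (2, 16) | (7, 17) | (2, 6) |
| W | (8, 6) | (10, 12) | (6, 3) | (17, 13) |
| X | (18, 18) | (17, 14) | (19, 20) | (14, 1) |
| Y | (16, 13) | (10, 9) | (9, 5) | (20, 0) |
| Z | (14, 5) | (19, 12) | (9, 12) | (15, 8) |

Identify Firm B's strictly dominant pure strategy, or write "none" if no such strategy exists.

none

Alpha fails to dominate Beta at V (10<16).
Beta fails to dominate Alpha at X (14<18).
Gamma fails to dominate Alpha at W (3<6).
Delta fails to dominate Alpha at V (6<10).
No single strategy dominates all the others.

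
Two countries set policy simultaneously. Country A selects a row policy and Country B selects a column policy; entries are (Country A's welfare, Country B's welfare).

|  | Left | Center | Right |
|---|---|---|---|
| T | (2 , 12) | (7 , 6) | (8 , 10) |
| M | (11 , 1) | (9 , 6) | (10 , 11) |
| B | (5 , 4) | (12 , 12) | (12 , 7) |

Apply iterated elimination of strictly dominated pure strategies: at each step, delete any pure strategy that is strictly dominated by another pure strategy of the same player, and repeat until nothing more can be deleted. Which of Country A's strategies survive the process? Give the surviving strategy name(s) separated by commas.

B

Country A's strategy T is strictly dominated by M (Left: 11>2, Center: 9>7, Right: 10>8) and is removed.
For Country B, Center strictly dominates Left on the remaining rows (M: 6>1, B: 12>4); eliminate Left.
For Country A, B strictly dominates M on the remaining columns (Center: 12>9, Right: 12>10); eliminate M.
For Country B, Center strictly dominates Right on the remaining rows (B: 12>7); eliminate Right.
Among the remaining strategies, none is strictly dominated by another pure strategy of the same player, so the elimination stops.
Surviving strategies — Country A: {B}; Country B: {Center}.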